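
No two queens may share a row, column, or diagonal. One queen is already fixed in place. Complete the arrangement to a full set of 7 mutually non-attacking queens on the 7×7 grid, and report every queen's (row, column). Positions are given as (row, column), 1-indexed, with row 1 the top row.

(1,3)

(1,3) (2,1) (3,6) (4,4) (5,2) (6,7) (7,5)

Row 2: attacked by (1,3)→{2,3,4}. Safe: 1, 5, 6, 7. Place at column 1.
Row 3: attacked by (1,3)→{1,3,5}; (2,1)→{1,2}. Safe: 4, 6, 7. Place at column 6.
Row 4: attacked by (1,3)→{3,6}; (2,1)→{1,3}; (3,6)→{5,6,7}. Safe: 2, 4. Place at column 4.
Row 5: attacked by (1,3)→{3,7}; (2,1)→{1,4}; (3,6)→{4,6}; (4,4)→{3,4,5}. Safe: 2. Place at column 2.
Row 6: attacked by (1,3)→{3}; (2,1)→{1,5}; (3,6)→{3,6}; (4,4)→{2,4,6}; (5,2)→{1,2,3}. Safe: 7. Place at column 7.
Row 7: attacked by (1,3)→{3}; (2,1)→{1,6}; (3,6)→{2,6}; (4,4)→{1,4,7}; (5,2)→{2,4}; (6,7)→{6,7}. Safe: 5. Place at column 5.
Columns [3, 1, 6, 4, 2, 7, 5], r−c [-2, 1, -3, 0, 3, -1, 2], r+c [4, 3, 9, 8, 7, 13, 12] are all distinct, so no two queens attack.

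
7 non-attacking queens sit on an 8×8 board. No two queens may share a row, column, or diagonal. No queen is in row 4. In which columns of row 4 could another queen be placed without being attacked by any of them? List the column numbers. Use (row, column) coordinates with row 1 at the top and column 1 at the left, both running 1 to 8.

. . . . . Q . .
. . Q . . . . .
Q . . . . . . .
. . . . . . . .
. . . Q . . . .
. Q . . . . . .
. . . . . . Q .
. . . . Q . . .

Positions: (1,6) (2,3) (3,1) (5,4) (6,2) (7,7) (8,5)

columns 8

(1,6) attacks row 4 at column 6 and diagonals 3.
(2,3) attacks row 4 at column 3 and diagonals 1, 5.
(3,1) attacks row 4 at column 1 and diagonals 2.
(5,4) attacks row 4 at column 4 and diagonals 3, 5.
(6,2) attacks row 4 at column 2 and diagonals 4.
(7,7) attacks row 4 at column 7 and diagonals 4.
(8,5) attacks row 4 at column 5 and diagonals 1.
Attacked columns: {1, 2, 3, 4, 5, 6, 7}. Safe: {8}.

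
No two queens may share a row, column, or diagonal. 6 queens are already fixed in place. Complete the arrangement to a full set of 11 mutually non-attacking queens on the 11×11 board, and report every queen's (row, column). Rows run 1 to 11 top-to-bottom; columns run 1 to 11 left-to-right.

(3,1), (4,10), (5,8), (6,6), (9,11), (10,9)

(1,5) (2,3) (3,1) (4,10) (5,8) (6,6) (7,4) (8,2) (9,11) (10,9) (11,7)

Row 1: attacked by (3,1)→{1,3}; (4,10)→{7,10}; (5,8)→{4,8}; (6,6)→{1,6,11}; (9,11)→{3,11}; (10,9)→{9}. Safe: 2, 5. Place at column 5.
Row 2: attacked by (1,5)→{4,5,6}; (3,1)→{1,2}; (4,10)→{8,10}; (5,8)→{5,8,11}; (6,6)→{2,6,10}; (9,11)→{4,11}; (10,9)→{1,9}. Safe: 3, 7. Place at column 3.
Row 7: attacked by (1,5)→{5,11}; (2,3)→{3,8}; (3,1)→{1,5}; (4,10)→{7,10}; (5,8)→{6,8,10}; (6,6)→{5,6,7}; (9,11)→{9,11}; (10,9)→{6,9}. Safe: 2, 4. Place at column 4.
Row 8: attacked by (1,5)→{5}; (2,3)→{3,9}; (3,1)→{1,6}; (4,10)→{6,10}; (5,8)→{5,8,11}; (6,6)→{4,6,8}; (7,4)→{3,4,5}; (9,11)→{10,11}; (10,9)→{7,9,11}. Safe: 2. Place at column 2.
Row 11: attacked by (1,5)→{5}; (2,3)→{3}; (3,1)→{1,9}; (4,10)→{3,10}; (5,8)→{2,8}; (6,6)→{1,6,11}; (7,4)→{4,8}; (8,2)→{2,5}; (9,11)→{9,11}; (10,9)→{8,9,10}. Safe: 7. Place at column 7.
Columns [5, 3, 1, 10, 8, 6, 4, 2, 11, 9, 7], r−c [-4, -1, 2, -6, -3, 0, 3, 6, -2, 1, 4], r+c [6, 5, 4, 14, 13, 12, 11, 10, 20, 19, 18] are all distinct, so no two queens attack.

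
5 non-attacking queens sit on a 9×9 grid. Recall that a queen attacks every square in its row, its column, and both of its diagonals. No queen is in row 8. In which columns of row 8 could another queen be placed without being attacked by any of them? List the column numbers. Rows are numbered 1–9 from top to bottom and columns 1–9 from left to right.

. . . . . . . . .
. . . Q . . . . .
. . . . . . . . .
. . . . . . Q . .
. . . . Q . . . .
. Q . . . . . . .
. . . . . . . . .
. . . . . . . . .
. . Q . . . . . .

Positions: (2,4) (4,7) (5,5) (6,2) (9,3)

columns 1, 6, 9

(2,4) attacks row 8 at column 4.
(4,7) attacks row 8 at column 7 and diagonals 3.
(5,5) attacks row 8 at column 5 and diagonals 2, 8.
(6,2) attacks row 8 at column 2 and diagonals 4.
(9,3) attacks row 8 at column 3 and diagonals 2, 4.
Attacked columns: {2, 3, 4, 5, 7, 8}. Safe: {1, 6, 9}.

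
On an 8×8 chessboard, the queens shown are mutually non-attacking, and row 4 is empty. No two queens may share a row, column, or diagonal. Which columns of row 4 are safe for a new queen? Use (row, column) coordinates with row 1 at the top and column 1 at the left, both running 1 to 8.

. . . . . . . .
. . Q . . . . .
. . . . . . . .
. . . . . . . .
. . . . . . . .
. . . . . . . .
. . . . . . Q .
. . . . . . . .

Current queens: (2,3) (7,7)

(2,3) attacks row 4 at column 3 and diagonals 1, 5.
(7,7) attacks row 4 at column 7 and diagonals 4.
Attacked columns: {1, 3, 4, 5, 7}. Safe: {2, 6, 8}.

columns 2, 6, 8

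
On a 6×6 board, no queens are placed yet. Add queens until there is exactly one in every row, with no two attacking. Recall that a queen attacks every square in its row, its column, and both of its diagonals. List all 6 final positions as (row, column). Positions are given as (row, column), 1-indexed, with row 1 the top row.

Row 1: Safe: 1, 2, 3, 4, 5, 6. Place at column 2.
Row 2: attacked by (1,2)→{1,2,3}. Safe: 4, 5, 6. Place at column 4.
Row 3: attacked by (1,2)→{2,4}; (2,4)→{3,4,5}. Safe: 1, 6. Place at column 6.
Row 4: attacked by (1,2)→{2,5}; (2,4)→{2,4,6}; (3,6)→{5,6}. Safe: 1, 3. Place at column 1.
Row 5: attacked by (1,2)→{2,6}; (2,4)→{1,4}; (3,6)→{4,6}; (4,1)→{1,2}. Safe: 3, 5. Place at column 3.
Row 6: attacked by (1,2)→{2}; (2,4)→{4}; (3,6)→{3,6}; (4,1)→{1,3}; (5,3)→{2,3,4}. Safe: 5. Place at column 5.
Columns [2, 4, 6, 1, 3, 5], r−c [-1, -2, -3, 3, 2, 1], r+c [3, 6, 9, 5, 8, 11] are all distinct, so no two queens attack.

(1,2) (2,4) (3,6) (4,1) (5,3) (6,5)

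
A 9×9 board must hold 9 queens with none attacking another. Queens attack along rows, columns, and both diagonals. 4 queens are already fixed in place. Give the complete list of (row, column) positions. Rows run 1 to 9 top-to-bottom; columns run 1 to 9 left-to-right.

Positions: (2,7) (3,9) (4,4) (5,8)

(1,5) (2,7) (3,9) (4,4) (5,8) (6,1) (7,3) (8,6) (9,2)

Row 1: attacked by (2,7)→{6,7,8}; (3,9)→{7,9}; (4,4)→{1,4,7}; (5,8)→{4,8}. Safe: 2, 3, 5. Place at column 5.
Row 6: attacked by (1,5)→{5}; (2,7)→{3,7}; (3,9)→{6,9}; (4,4)→{2,4,6}; (5,8)→{7,8,9}. Safe: 1. Place at column 1.
Row 7: attacked by (1,5)→{5}; (2,7)→{2,7}; (3,9)→{5,9}; (4,4)→{1,4,7}; (5,8)→{6,8}; (6,1)→{1,2}. Safe: 3. Place at column 3.
Row 8: attacked by (1,5)→{5}; (2,7)→{1,7}; (3,9)→{4,9}; (4,4)→{4,8}; (5,8)→{5,8}; (6,1)→{1,3}; (7,3)→{2,3,4}. Safe: 6. Place at column 6.
Row 9: attacked by (1,5)→{5}; (2,7)→{7}; (3,9)→{3,9}; (4,4)→{4,9}; (5,8)→{4,8}; (6,1)→{1,4}; (7,3)→{1,3,5}; (8,6)→{5,6,7}. Safe: 2. Place at column 2.
Columns [5, 7, 9, 4, 8, 1, 3, 6, 2], r−c [-4, -5, -6, 0, -3, 5, 4, 2, 7], r+c [6, 9, 12, 8, 13, 7, 10, 14, 11] are all distinct, so no two queens attack.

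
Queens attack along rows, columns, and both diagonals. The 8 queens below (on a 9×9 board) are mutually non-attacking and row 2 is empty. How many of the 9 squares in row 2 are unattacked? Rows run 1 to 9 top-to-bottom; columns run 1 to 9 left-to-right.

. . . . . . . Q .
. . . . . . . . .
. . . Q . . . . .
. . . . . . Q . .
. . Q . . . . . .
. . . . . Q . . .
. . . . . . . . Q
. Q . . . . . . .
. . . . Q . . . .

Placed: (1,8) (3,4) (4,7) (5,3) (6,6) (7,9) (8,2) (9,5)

1

(1,8) attacks row 2 at column 8 and diagonals 7, 9.
(3,4) attacks row 2 at column 4 and diagonals 3, 5.
(4,7) attacks row 2 at column 7 and diagonals 5, 9.
(5,3) attacks row 2 at column 3 and diagonals 6.
(6,6) attacks row 2 at column 6 and diagonals 2.
(7,9) attacks row 2 at column 9 and diagonals 4.
(8,2) attacks row 2 at column 2 and diagonals 8.
(9,5) attacks row 2 at column 5.
Attacked columns: {2, 3, 4, 5, 6, 7, 8, 9}. Safe: {1}.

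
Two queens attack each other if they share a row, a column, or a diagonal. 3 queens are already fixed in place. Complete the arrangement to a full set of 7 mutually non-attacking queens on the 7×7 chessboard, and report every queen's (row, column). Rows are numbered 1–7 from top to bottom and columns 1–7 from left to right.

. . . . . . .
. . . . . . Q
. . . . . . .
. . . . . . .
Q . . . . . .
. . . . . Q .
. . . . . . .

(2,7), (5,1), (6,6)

(1,2) (2,7) (3,5) (4,3) (5,1) (6,6) (7,4)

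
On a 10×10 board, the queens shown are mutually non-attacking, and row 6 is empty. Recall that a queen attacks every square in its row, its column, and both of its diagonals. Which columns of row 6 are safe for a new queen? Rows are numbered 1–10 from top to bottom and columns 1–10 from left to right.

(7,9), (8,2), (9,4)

(7,9) attacks row 6 at column 9 and diagonals 8, 10.
(8,2) attacks row 6 at column 2 and diagonals 4.
(9,4) attacks row 6 at column 4 and diagonals 1, 7.
Attacked columns: {1, 2, 4, 7, 8, 9, 10}. Safe: {3, 5, 6}.

columns 3, 5, 6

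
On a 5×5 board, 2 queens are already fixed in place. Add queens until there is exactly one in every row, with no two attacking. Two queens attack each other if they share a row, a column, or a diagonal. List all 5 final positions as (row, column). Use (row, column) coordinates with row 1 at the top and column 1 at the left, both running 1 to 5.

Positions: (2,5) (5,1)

(1,3) (2,5) (3,2) (4,4) (5,1)

Row 1: attacked by (2,5)→{4,5}; (5,1)→{1,5}. Safe: 2, 3. Place at column 3.
Row 3: attacked by (1,3)→{1,3,5}; (2,5)→{4,5}; (5,1)→{1,3}. Safe: 2. Place at column 2.
Row 4: attacked by (1,3)→{3}; (2,5)→{3,5}; (3,2)→{1,2,3}; (5,1)→{1,2}. Safe: 4. Place at column 4.
Columns [3, 5, 2, 4, 1], r−c [-2, -3, 1, 0, 4], r+c [4, 7, 5, 8, 6] are all distinct, so no two queens attack.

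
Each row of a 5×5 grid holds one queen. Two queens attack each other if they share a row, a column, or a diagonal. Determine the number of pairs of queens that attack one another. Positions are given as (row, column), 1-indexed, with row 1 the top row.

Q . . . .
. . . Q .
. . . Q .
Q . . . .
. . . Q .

Same column: (1,1)–(4,1) (column 1); (2,4)–(3,4) (column 4); (2,4)–(5,4) (column 4); (3,4)–(5,4) (column 4).
Total attacking pairs: 4.

4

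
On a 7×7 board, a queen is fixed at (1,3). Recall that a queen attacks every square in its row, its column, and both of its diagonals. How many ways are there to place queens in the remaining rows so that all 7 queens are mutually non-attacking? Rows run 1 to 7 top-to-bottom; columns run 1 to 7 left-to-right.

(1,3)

6

Branch on row 2: col 1 → 2; col 5 → 1; col 6 → 1; col 7 → 2.
Sum: 2 + 1 + 1 + 2 = 6.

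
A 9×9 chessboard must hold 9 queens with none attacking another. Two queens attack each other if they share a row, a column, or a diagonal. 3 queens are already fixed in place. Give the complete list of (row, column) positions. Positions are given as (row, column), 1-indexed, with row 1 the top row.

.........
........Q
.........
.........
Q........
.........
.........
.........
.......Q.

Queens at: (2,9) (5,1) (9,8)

(1,3) (2,9) (3,6) (4,4) (5,1) (6,7) (7,5) (8,2) (9,8)

Row 1: attacked by (2,9)→{8,9}; (5,1)→{1,5}; (9,8)→{8}. Safe: 2, 3, 4, 6, 7. Place at column 3.
Row 3: attacked by (1,3)→{1,3,5}; (2,9)→{8,9}; (5,1)→{1,3}; (9,8)→{2,8}. Safe: 4, 6, 7. Place at column 6.
Row 4: attacked by (1,3)→{3,6}; (2,9)→{7,9}; (3,6)→{5,6,7}; (5,1)→{1,2}; (9,8)→{3,8}. Safe: 4. Place at column 4.
Row 6: attacked by (1,3)→{3,8}; (2,9)→{5,9}; (3,6)→{3,6,9}; (4,4)→{2,4,6}; (5,1)→{1,2}; (9,8)→{5,8}. Safe: 7. Place at column 7.
Row 7: attacked by (1,3)→{3,9}; (2,9)→{4,9}; (3,6)→{2,6}; (4,4)→{1,4,7}; (5,1)→{1,3}; (6,7)→{6,7,8}; (9,8)→{6,8}. Safe: 5. Place at column 5.
Row 8: attacked by (1,3)→{3}; (2,9)→{3,9}; (3,6)→{1,6}; (4,4)→{4,8}; (5,1)→{1,4}; (6,7)→{5,7,9}; (7,5)→{4,5,6}; (9,8)→{7,8,9}. Safe: 2. Place at column 2.
Columns [3, 9, 6, 4, 1, 7, 5, 2, 8], r−c [-2, -7, -3, 0, 4, -1, 2, 6, 1], r+c [4, 11, 9, 8, 6, 13, 12, 10, 17] are all distinct, so no two queens attack.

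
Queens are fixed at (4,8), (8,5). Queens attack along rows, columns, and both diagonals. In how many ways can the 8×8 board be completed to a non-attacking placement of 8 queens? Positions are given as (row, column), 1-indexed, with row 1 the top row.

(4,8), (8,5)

Branch on row 1: col 1 → 0; col 2 → 1; col 3 → 1; col 4 → 0; col 6 → 1; col 7 → 2.
Sum: 0 + 1 + 1 + 0 + 1 + 2 = 5.

5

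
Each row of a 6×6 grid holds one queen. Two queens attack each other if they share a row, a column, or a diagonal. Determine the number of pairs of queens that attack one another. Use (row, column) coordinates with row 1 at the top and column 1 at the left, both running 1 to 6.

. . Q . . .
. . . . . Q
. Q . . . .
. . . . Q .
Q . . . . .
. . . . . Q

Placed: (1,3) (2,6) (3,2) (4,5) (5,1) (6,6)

1

Same column: (2,6)–(6,6) (column 6).
Total attacking pairs: 1.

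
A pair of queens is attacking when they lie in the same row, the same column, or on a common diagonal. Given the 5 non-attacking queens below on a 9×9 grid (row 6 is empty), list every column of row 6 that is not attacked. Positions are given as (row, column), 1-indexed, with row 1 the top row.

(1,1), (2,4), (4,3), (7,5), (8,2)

(1,1) attacks row 6 at column 1 and diagonals 6.
(2,4) attacks row 6 at column 4 and diagonals 8.
(4,3) attacks row 6 at column 3 and diagonals 1, 5.
(7,5) attacks row 6 at column 5 and diagonals 4, 6.
(8,2) attacks row 6 at column 2 and diagonals 4.
Attacked columns: {1, 2, 3, 4, 5, 6, 8}. Safe: {7, 9}.

columns 7, 9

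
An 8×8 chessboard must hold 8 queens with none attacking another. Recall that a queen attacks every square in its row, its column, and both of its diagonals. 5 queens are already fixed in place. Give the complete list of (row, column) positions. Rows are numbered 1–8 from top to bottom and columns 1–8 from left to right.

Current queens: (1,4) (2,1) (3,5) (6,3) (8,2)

(1,4) (2,1) (3,5) (4,8) (5,6) (6,3) (7,7) (8,2)

Row 4: attacked by (1,4)→{1,4,7}; (2,1)→{1,3}; (3,5)→{4,5,6}; (6,3)→{1,3,5}; (8,2)→{2,6}. Safe: 8. Place at column 8.
Row 5: attacked by (1,4)→{4,8}; (2,1)→{1,4}; (3,5)→{3,5,7}; (4,8)→{7,8}; (6,3)→{2,3,4}; (8,2)→{2,5}. Safe: 6. Place at column 6.
Row 7: attacked by (1,4)→{4}; (2,1)→{1,6}; (3,5)→{1,5}; (4,8)→{5,8}; (5,6)→{4,6,8}; (6,3)→{2,3,4}; (8,2)→{1,2,3}. Safe: 7. Place at column 7.
Columns [4, 1, 5, 8, 6, 3, 7, 2], r−c [-3, 1, -2, -4, -1, 3, 0, 6], r+c [5, 3, 8, 12, 11, 9, 14, 10] are all distinct, so no two queens attack.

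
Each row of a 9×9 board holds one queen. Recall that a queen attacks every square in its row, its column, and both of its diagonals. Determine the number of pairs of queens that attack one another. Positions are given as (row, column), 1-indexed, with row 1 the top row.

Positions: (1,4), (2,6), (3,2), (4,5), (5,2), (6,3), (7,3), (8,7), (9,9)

6

Same column: (3,2)–(5,2) (column 2); (6,3)–(7,3) (column 3).
Same diagonal: (1,4)–(3,2) (|1−3| = |4−2| = 2); (3,2)–(8,7) (|3−8| = |2−7| = 5); (4,5)–(6,3) (|4−6| = |5−3| = 2); (5,2)–(6,3) (|5−6| = |2−3| = 1).
Total attacking pairs: 6.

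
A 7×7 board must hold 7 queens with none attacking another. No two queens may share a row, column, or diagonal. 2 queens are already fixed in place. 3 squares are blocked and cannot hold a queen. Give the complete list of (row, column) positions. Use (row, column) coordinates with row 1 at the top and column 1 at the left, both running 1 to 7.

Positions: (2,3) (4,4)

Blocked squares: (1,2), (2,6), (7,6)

(1,6) (2,3) (3,7) (4,4) (5,1) (6,5) (7,2)

Row 1: attacked by (2,3)→{2,3,4}; (4,4)→{1,4,7}. Blocked: 2. Safe: 5, 6. Place at column 6.
Row 3: attacked by (1,6)→{4,6}; (2,3)→{2,3,4}; (4,4)→{3,4,5}. Safe: 1, 7. Place at column 7.
Row 5: attacked by (1,6)→{2,6}; (2,3)→{3,6}; (3,7)→{5,7}; (4,4)→{3,4,5}. Safe: 1. Place at column 1.
Row 6: attacked by (1,6)→{1,6}; (2,3)→{3,7}; (3,7)→{4,7}; (4,4)→{2,4,6}; (5,1)→{1,2}. Safe: 5. Place at column 5.
Row 7: attacked by (1,6)→{6}; (2,3)→{3}; (3,7)→{3,7}; (4,4)→{1,4,7}; (5,1)→{1,3}; (6,5)→{4,5,6}. Blocked: 6. Safe: 2. Place at column 2.
Columns [6, 3, 7, 4, 1, 5, 2], r−c [-5, -1, -4, 0, 4, 1, 5], r+c [7, 5, 10, 8, 6, 11, 9] are all distinct, so no two queens attack.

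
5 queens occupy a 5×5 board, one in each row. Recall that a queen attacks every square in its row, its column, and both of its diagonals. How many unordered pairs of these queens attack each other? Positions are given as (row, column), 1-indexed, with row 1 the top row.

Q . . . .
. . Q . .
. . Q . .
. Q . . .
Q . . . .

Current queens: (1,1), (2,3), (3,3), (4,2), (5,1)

6

Same column: (1,1)–(5,1) (column 1); (2,3)–(3,3) (column 3).
Same diagonal: (1,1)–(3,3) (|1−3| = |1−3| = 2); (3,3)–(4,2) (|3−4| = |3−2| = 1); (3,3)–(5,1) (|3−5| = |3−1| = 2); (4,2)–(5,1) (|4−5| = |2−1| = 1).
Total attacking pairs: 6.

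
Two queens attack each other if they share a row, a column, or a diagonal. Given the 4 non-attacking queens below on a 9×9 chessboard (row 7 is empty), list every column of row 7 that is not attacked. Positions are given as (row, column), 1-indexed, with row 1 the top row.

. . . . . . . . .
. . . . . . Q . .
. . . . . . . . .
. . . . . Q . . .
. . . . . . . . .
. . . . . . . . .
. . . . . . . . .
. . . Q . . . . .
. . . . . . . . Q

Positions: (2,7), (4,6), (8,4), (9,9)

columns 1, 8

(2,7) attacks row 7 at column 7 and diagonals 2.
(4,6) attacks row 7 at column 6 and diagonals 3, 9.
(8,4) attacks row 7 at column 4 and diagonals 3, 5.
(9,9) attacks row 7 at column 9 and diagonals 7.
Attacked columns: {2, 3, 4, 5, 6, 7, 9}. Safe: {1, 8}.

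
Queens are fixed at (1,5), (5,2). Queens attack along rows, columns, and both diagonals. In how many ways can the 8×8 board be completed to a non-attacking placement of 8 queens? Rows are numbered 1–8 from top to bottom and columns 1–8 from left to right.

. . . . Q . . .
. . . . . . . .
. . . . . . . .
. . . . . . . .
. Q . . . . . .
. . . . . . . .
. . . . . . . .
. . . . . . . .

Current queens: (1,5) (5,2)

Branch on row 2: col 1 → 1; col 3 → 1; col 7 → 1; col 8 → 0.
Sum: 1 + 1 + 1 + 0 = 3.

3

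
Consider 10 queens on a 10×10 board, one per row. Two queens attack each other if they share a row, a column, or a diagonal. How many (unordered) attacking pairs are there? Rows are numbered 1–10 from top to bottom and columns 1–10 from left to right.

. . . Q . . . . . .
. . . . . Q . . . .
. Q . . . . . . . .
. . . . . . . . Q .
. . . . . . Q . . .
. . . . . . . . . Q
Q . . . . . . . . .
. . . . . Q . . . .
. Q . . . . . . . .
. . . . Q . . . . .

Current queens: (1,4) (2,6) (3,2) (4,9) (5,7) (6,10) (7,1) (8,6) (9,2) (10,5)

5

Same column: (2,6)–(8,6) (column 6); (3,2)–(9,2) (column 2).
Same diagonal: (1,4)–(3,2) (|1−3| = |4−2| = 2); (2,6)–(6,10) (|2−6| = |6−10| = 4); (2,6)–(7,1) (|2−7| = |6−1| = 5).
Total attacking pairs: 5.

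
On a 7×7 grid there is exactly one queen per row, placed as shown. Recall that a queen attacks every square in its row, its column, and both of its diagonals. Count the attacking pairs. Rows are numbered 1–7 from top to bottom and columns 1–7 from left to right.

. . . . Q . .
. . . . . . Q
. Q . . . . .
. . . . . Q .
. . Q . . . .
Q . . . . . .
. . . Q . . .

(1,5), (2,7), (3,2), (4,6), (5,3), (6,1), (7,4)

0

All columns are distinct and no two queens satisfy |Δrow| = |Δcol|, so no pair attacks.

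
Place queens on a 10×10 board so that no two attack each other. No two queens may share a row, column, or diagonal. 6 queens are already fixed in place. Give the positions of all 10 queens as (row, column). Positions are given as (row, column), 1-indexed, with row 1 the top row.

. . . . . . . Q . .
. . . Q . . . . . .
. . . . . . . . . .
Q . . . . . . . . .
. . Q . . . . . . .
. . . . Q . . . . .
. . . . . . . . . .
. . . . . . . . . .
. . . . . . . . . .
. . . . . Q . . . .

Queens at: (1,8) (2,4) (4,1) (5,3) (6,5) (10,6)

(1,8) (2,4) (3,9) (4,1) (5,3) (6,5) (7,7) (8,2) (9,10) (10,6)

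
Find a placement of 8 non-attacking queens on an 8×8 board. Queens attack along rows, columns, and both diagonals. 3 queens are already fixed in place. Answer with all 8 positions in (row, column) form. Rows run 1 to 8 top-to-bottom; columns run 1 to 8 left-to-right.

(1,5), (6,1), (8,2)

(1,5) (2,3) (3,8) (4,4) (5,7) (6,1) (7,6) (8,2)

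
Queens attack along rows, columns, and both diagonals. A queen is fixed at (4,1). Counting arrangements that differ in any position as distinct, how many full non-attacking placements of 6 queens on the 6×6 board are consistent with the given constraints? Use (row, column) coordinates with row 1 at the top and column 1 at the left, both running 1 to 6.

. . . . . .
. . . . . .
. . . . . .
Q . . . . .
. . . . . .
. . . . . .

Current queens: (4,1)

1

Branch on row 1: col 2 → 1; col 3 → 0; col 5 → 0; col 6 → 0.
Sum: 1 + 0 + 0 + 0 = 1.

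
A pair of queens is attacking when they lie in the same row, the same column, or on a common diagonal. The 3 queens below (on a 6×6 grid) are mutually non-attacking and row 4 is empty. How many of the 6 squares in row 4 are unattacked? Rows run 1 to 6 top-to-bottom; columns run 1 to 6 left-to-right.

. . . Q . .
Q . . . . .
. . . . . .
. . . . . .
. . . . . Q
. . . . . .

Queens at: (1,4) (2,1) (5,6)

1

(1,4) attacks row 4 at column 4 and diagonals 1.
(2,1) attacks row 4 at column 1 and diagonals 3.
(5,6) attacks row 4 at column 6 and diagonals 5.
Attacked columns: {1, 3, 4, 5, 6}. Safe: {2}.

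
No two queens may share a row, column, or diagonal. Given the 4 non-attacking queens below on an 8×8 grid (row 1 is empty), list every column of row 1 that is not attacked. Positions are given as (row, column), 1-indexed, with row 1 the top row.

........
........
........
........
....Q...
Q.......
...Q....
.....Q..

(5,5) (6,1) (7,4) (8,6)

columns 2, 3, 7, 8

(5,5) attacks row 1 at column 5 and diagonals 1.
(6,1) attacks row 1 at column 1 and diagonals 6.
(7,4) attacks row 1 at column 4.
(8,6) attacks row 1 at column 6.
Attacked columns: {1, 4, 5, 6}. Safe: {2, 3, 7, 8}.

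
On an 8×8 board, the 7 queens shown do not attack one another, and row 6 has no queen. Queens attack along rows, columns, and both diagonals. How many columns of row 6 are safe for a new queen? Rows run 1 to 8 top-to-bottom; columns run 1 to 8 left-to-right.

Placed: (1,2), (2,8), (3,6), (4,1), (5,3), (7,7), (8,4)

1

(1,2) attacks row 6 at column 2 and diagonals 7.
(2,8) attacks row 6 at column 8 and diagonals 4.
(3,6) attacks row 6 at column 6 and diagonals 3.
(4,1) attacks row 6 at column 1 and diagonals 3.
(5,3) attacks row 6 at column 3 and diagonals 2, 4.
(7,7) attacks row 6 at column 7 and diagonals 6, 8.
(8,4) attacks row 6 at column 4 and diagonals 2, 6.
Attacked columns: {1, 2, 3, 4, 6, 7, 8}. Safe: {5}.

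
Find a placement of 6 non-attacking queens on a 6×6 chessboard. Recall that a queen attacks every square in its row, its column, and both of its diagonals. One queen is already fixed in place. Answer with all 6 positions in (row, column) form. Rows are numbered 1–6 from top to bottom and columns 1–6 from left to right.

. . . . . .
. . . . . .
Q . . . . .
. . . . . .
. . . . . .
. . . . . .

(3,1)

(1,5) (2,3) (3,1) (4,6) (5,4) (6,2)

Row 1: attacked by (3,1)→{1,3}. Safe: 2, 4, 5, 6. Place at column 5.
Row 2: attacked by (1,5)→{4,5,6}; (3,1)→{1,2}. Safe: 3. Place at column 3.
Row 4: attacked by (1,5)→{2,5}; (2,3)→{1,3,5}; (3,1)→{1,2}. Safe: 4, 6. Place at column 6.
Row 5: attacked by (1,5)→{1,5}; (2,3)→{3,6}; (3,1)→{1,3}; (4,6)→{5,6}. Safe: 2, 4. Place at column 4.
Row 6: attacked by (1,5)→{5}; (2,3)→{3}; (3,1)→{1,4}; (4,6)→{4,6}; (5,4)→{3,4,5}. Safe: 2. Place at column 2.
Columns [5, 3, 1, 6, 4, 2], r−c [-4, -1, 2, -2, 1, 4], r+c [6, 5, 4, 10, 9, 8] are all distinct, so no two queens attack.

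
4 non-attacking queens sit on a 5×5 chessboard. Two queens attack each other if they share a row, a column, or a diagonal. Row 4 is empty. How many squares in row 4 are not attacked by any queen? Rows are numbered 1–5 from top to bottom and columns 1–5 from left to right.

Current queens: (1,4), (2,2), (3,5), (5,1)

1

(1,4) attacks row 4 at column 4 and diagonals 1.
(2,2) attacks row 4 at column 2 and diagonals 4.
(3,5) attacks row 4 at column 5 and diagonals 4.
(5,1) attacks row 4 at column 1 and diagonals 2.
Attacked columns: {1, 2, 4, 5}. Safe: {3}.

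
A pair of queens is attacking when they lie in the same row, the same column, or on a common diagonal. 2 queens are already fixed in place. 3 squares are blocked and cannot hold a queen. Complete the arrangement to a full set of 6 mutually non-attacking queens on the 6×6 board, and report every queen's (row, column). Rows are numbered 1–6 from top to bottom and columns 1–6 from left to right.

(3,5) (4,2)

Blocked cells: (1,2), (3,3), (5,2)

(1,4) (2,1) (3,5) (4,2) (5,6) (6,3)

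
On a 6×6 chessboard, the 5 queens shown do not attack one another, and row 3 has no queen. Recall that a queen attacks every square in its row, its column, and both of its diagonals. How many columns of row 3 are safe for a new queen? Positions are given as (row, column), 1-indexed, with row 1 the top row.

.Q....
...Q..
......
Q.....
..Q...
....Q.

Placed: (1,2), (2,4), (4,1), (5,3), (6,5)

(1,2) attacks row 3 at column 2 and diagonals 4.
(2,4) attacks row 3 at column 4 and diagonals 3, 5.
(4,1) attacks row 3 at column 1 and diagonals 2.
(5,3) attacks row 3 at column 3 and diagonals 1, 5.
(6,5) attacks row 3 at column 5 and diagonals 2.
Attacked columns: {1, 2, 3, 4, 5}. Safe: {6}.

1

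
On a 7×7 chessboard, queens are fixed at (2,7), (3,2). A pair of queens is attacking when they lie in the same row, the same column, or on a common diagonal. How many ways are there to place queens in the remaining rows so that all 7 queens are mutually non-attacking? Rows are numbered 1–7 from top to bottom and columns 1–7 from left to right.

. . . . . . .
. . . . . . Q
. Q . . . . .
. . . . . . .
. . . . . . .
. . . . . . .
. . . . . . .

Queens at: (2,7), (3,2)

3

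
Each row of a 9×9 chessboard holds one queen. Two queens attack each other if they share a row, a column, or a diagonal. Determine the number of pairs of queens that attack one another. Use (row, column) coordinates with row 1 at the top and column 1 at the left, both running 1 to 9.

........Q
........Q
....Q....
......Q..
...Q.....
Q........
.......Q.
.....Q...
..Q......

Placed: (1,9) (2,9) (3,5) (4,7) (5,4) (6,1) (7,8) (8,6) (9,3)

Same column: (1,9)–(2,9) (column 9).
Same diagonal: (2,9)–(4,7) (|2−4| = |9−7| = 2).
Total attacking pairs: 2.

2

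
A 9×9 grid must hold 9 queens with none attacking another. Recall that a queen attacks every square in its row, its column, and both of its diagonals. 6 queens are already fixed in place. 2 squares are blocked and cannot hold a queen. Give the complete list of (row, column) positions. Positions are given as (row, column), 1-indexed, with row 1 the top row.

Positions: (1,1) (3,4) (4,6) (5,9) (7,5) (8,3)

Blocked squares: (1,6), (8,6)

(1,1) (2,7) (3,4) (4,6) (5,9) (6,2) (7,5) (8,3) (9,8)

Row 2: attacked by (1,1)→{1,2}; (3,4)→{3,4,5}; (4,6)→{4,6,8}; (5,9)→{6,9}; (7,5)→{5}; (8,3)→{3,9}. Safe: 7. Place at column 7.
Row 6: attacked by (1,1)→{1,6}; (2,7)→{3,7}; (3,4)→{1,4,7}; (4,6)→{4,6,8}; (5,9)→{8,9}; (7,5)→{4,5,6}; (8,3)→{1,3,5}. Safe: 2. Place at column 2.
Row 9: attacked by (1,1)→{1,9}; (2,7)→{7}; (3,4)→{4}; (4,6)→{1,6}; (5,9)→{5,9}; (6,2)→{2,5}; (7,5)→{3,5,7}; (8,3)→{2,3,4}. Safe: 8. Place at column 8.
Columns [1, 7, 4, 6, 9, 2, 5, 3, 8], r−c [0, -5, -1, -2, -4, 4, 2, 5, 1], r+c [2, 9, 7, 10, 14, 8, 12, 11, 17] are all distinct, so no two queens attack.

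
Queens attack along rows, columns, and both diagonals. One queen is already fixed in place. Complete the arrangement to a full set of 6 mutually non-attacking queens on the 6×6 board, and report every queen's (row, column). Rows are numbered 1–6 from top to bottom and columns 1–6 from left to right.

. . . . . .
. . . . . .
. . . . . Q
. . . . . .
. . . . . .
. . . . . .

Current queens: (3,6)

Row 1: attacked by (3,6)→{4,6}. Safe: 1, 2, 3, 5. Place at column 2.
Row 2: attacked by (1,2)→{1,2,3}; (3,6)→{5,6}. Safe: 4. Place at column 4.
Row 4: attacked by (1,2)→{2,5}; (2,4)→{2,4,6}; (3,6)→{5,6}. Safe: 1, 3. Place at column 1.
Row 5: attacked by (1,2)→{2,6}; (2,4)→{1,4}; (3,6)→{4,6}; (4,1)→{1,2}. Safe: 3, 5. Place at column 3.
Row 6: attacked by (1,2)→{2}; (2,4)→{4}; (3,6)→{3,6}; (4,1)→{1,3}; (5,3)→{2,3,4}. Safe: 5. Place at column 5.
Columns [2, 4, 6, 1, 3, 5], r−c [-1, -2, -3, 3, 2, 1], r+c [3, 6, 9, 5, 8, 11] are all distinct, so no two queens attack.

(1,2) (2,4) (3,6) (4,1) (5,3) (6,5)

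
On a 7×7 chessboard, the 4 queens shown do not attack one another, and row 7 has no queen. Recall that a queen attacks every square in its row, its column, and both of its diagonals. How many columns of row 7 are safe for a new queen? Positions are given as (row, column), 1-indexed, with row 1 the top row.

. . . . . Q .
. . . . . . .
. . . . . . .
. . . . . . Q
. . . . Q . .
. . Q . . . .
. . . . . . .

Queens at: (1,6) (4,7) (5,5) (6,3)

1

(1,6) attacks row 7 at column 6.
(4,7) attacks row 7 at column 7 and diagonals 4.
(5,5) attacks row 7 at column 5 and diagonals 3, 7.
(6,3) attacks row 7 at column 3 and diagonals 2, 4.
Attacked columns: {2, 3, 4, 5, 6, 7}. Safe: {1}.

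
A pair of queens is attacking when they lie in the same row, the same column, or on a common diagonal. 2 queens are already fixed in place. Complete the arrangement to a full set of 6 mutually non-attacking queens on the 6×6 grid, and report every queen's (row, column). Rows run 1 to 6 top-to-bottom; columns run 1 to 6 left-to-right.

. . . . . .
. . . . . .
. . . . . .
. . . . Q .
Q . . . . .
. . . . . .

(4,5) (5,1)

Row 1: attacked by (4,5)→{2,5}; (5,1)→{1,5}. Safe: 3, 4, 6. Place at column 3.
Row 2: attacked by (1,3)→{2,3,4}; (4,5)→{3,5}; (5,1)→{1,4}. Safe: 6. Place at column 6.
Row 3: attacked by (1,3)→{1,3,5}; (2,6)→{5,6}; (4,5)→{4,5,6}; (5,1)→{1,3}. Safe: 2. Place at column 2.
Row 6: attacked by (1,3)→{3}; (2,6)→{2,6}; (3,2)→{2,5}; (4,5)→{3,5}; (5,1)→{1,2}. Safe: 4. Place at column 4.
Columns [3, 6, 2, 5, 1, 4], r−c [-2, -4, 1, -1, 4, 2], r+c [4, 8, 5, 9, 6, 10] are all distinct, so no two queens attack.

(1,3) (2,6) (3,2) (4,5) (5,1) (6,4)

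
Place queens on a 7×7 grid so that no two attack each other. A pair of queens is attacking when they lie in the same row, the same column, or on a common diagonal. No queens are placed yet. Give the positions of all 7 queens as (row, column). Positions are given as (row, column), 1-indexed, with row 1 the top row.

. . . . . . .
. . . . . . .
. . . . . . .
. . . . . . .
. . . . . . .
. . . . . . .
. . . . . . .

(1,6) (2,1) (3,3) (4,5) (5,7) (6,2) (7,4)

Row 1: Safe: 1, 2, 3, 4, 5, 6, 7. Place at column 6.
Row 2: attacked by (1,6)→{5,6,7}. Safe: 1, 2, 3, 4. Place at column 1.
Row 3: attacked by (1,6)→{4,6}; (2,1)→{1,2}. Safe: 3, 5, 7. Place at column 3.
Row 4: attacked by (1,6)→{3,6}; (2,1)→{1,3}; (3,3)→{2,3,4}. Safe: 5, 7. Place at column 5.
Row 5: attacked by (1,6)→{2,6}; (2,1)→{1,4}; (3,3)→{1,3,5}; (4,5)→{4,5,6}. Safe: 7. Place at column 7.
Row 6: attacked by (1,6)→{1,6}; (2,1)→{1,5}; (3,3)→{3,6}; (4,5)→{3,5,7}; (5,7)→{6,7}. Safe: 2, 4. Place at column 2.
Row 7: attacked by (1,6)→{6}; (2,1)→{1,6}; (3,3)→{3,7}; (4,5)→{2,5}; (5,7)→{5,7}; (6,2)→{1,2,3}. Safe: 4. Place at column 4.
Columns [6, 1, 3, 5, 7, 2, 4], r−c [-5, 1, 0, -1, -2, 4, 3], r+c [7, 3, 6, 9, 12, 8, 11] are all distinct, so no two queens attack.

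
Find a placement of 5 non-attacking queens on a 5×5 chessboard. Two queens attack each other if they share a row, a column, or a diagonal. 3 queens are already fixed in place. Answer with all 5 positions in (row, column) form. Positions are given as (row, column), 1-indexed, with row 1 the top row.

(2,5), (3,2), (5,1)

(1,3) (2,5) (3,2) (4,4) (5,1)

Row 1: attacked by (2,5)→{4,5}; (3,2)→{2,4}; (5,1)→{1,5}. Safe: 3. Place at column 3.
Row 4: attacked by (1,3)→{3}; (2,5)→{3,5}; (3,2)→{1,2,3}; (5,1)→{1,2}. Safe: 4. Place at column 4.
Columns [3, 5, 2, 4, 1], r−c [-2, -3, 1, 0, 4], r+c [4, 7, 5, 8, 6] are all distinct, so no two queens attack.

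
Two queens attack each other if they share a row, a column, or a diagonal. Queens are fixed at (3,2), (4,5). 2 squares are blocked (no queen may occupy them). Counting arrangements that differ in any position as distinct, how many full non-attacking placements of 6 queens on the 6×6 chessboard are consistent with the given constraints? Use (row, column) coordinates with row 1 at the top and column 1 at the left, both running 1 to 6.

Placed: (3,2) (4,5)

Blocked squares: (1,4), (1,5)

Branch on row 1: col 1 → 0; col 3 → 1; col 6 → 0.
Sum: 0 + 1 + 0 = 1.

1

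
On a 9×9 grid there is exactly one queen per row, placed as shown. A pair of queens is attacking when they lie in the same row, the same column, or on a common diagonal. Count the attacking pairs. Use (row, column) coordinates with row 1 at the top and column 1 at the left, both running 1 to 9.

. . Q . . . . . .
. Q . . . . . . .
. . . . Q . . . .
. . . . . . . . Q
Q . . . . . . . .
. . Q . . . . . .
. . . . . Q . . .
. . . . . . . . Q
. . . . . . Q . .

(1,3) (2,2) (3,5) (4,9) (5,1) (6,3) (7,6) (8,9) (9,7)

5

Same column: (1,3)–(6,3) (column 3); (4,9)–(8,9) (column 9).
Same diagonal: (1,3)–(2,2) (|1−2| = |3−2| = 1); (1,3)–(3,5) (|1−3| = |3−5| = 2); (4,9)–(7,6) (|4−7| = |9−6| = 3).
Total attacking pairs: 5.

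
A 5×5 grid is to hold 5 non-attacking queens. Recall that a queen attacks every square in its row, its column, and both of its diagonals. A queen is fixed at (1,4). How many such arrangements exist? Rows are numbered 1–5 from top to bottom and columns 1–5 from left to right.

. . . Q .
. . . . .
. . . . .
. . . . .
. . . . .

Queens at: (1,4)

Branch on row 2: col 1 → 1; col 2 → 1.
Sum: 1 + 1 = 2.

2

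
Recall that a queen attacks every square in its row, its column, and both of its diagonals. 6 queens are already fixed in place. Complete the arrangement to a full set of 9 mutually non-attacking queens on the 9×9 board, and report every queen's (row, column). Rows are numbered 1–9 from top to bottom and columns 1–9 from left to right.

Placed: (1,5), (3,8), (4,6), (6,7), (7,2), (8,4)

(1,5) (2,1) (3,8) (4,6) (5,3) (6,7) (7,2) (8,4) (9,9)

Row 2: attacked by (1,5)→{4,5,6}; (3,8)→{7,8,9}; (4,6)→{4,6,8}; (6,7)→{3,7}; (7,2)→{2,7}; (8,4)→{4}. Safe: 1. Place at column 1.
Row 5: attacked by (1,5)→{1,5,9}; (2,1)→{1,4}; (3,8)→{6,8}; (4,6)→{5,6,7}; (6,7)→{6,7,8}; (7,2)→{2,4}; (8,4)→{1,4,7}. Safe: 3. Place at column 3.
Row 9: attacked by (1,5)→{5}; (2,1)→{1,8}; (3,8)→{2,8}; (4,6)→{1,6}; (5,3)→{3,7}; (6,7)→{4,7}; (7,2)→{2,4}; (8,4)→{3,4,5}. Safe: 9. Place at column 9.
Columns [5, 1, 8, 6, 3, 7, 2, 4, 9], r−c [-4, 1, -5, -2, 2, -1, 5, 4, 0], r+c [6, 3, 11, 10, 8, 13, 9, 12, 18] are all distinct, so no two queens attack.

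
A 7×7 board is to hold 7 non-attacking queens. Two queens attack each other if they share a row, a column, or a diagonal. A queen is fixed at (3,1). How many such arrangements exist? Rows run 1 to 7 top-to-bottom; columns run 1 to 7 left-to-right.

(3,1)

6

Branch on row 1: col 2 → 2; col 4 → 1; col 5 → 1; col 6 → 1; col 7 → 1.
Sum: 2 + 1 + 1 + 1 + 1 = 6.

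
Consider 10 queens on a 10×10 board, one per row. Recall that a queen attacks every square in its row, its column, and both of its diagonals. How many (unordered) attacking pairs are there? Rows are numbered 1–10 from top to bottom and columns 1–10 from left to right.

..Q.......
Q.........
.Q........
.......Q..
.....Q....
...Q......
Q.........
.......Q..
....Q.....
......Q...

3

Same column: (2,1)–(7,1) (column 1); (4,8)–(8,8) (column 8).
Same diagonal: (2,1)–(3,2) (|2−3| = |1−2| = 1).
Total attacking pairs: 3.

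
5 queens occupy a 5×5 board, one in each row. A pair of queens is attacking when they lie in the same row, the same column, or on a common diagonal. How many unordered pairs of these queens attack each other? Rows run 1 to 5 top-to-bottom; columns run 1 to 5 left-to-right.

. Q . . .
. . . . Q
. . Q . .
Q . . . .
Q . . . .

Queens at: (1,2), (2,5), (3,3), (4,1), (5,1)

Same column: (4,1)–(5,1) (column 1).
Same diagonal: (3,3)–(5,1) (|3−5| = |3−1| = 2).
Total attacking pairs: 2.

2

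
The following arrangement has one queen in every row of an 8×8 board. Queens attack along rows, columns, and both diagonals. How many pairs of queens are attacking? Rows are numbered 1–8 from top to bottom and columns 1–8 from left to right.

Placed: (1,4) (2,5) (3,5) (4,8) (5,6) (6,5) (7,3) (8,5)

8

Same column: (2,5)–(3,5) (column 5); (2,5)–(6,5) (column 5); (2,5)–(8,5) (column 5); (3,5)–(6,5) (column 5); (3,5)–(8,5) (column 5); (6,5)–(8,5) (column 5).
Same diagonal: (1,4)–(2,5) (|1−2| = |4−5| = 1); (5,6)–(6,5) (|5−6| = |6−5| = 1).
Total attacking pairs: 8.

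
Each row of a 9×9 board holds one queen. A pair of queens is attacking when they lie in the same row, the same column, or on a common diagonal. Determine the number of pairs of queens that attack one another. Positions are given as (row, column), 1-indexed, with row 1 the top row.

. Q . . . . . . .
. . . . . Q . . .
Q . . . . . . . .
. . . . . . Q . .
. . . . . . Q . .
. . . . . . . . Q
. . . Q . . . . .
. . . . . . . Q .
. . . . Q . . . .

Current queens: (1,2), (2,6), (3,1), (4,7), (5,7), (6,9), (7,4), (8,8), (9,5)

3

Same column: (4,7)–(5,7) (column 7).
Same diagonal: (4,7)–(6,9) (|4−6| = |7−9| = 2); (4,7)–(7,4) (|4−7| = |7−4| = 3).
Total attacking pairs: 3.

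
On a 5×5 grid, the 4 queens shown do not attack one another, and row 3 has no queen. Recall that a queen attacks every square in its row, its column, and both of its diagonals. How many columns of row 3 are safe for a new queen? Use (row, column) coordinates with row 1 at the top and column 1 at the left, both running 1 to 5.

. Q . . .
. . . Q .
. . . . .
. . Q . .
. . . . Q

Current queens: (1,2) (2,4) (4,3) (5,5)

1

(1,2) attacks row 3 at column 2 and diagonals 4.
(2,4) attacks row 3 at column 4 and diagonals 3, 5.
(4,3) attacks row 3 at column 3 and diagonals 2, 4.
(5,5) attacks row 3 at column 5 and diagonals 3.
Attacked columns: {2, 3, 4, 5}. Safe: {1}.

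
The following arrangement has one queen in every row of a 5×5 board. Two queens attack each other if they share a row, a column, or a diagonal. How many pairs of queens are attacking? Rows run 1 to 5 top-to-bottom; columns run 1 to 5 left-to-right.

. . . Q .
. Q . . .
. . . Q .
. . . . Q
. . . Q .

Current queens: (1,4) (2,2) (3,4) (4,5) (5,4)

Same column: (1,4)–(3,4) (column 4); (1,4)–(5,4) (column 4); (3,4)–(5,4) (column 4).
Same diagonal: (3,4)–(4,5) (|3−4| = |4−5| = 1); (4,5)–(5,4) (|4−5| = |5−4| = 1).
Total attacking pairs: 5.

5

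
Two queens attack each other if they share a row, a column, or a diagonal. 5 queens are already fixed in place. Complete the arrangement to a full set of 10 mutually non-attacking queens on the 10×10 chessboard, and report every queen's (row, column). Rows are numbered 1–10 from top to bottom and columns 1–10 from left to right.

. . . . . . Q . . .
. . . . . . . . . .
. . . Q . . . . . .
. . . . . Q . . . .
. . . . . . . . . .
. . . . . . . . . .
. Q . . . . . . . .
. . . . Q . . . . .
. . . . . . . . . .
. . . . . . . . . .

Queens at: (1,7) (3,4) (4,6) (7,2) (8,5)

(1,7) (2,9) (3,4) (4,6) (5,1) (6,10) (7,2) (8,5) (9,3) (10,8)

Row 2: attacked by (1,7)→{6,7,8}; (3,4)→{3,4,5}; (4,6)→{4,6,8}; (7,2)→{2,7}; (8,5)→{5}. Safe: 1, 9, 10. Place at column 9.
Row 5: attacked by (1,7)→{3,7}; (2,9)→{6,9}; (3,4)→{2,4,6}; (4,6)→{5,6,7}; (7,2)→{2,4}; (8,5)→{2,5,8}. Safe: 1, 10. Place at column 1.
Row 6: attacked by (1,7)→{2,7}; (2,9)→{5,9}; (3,4)→{1,4,7}; (4,6)→{4,6,8}; (5,1)→{1,2}; (7,2)→{1,2,3}; (8,5)→{3,5,7}. Safe: 10. Place at column 10.
Row 9: attacked by (1,7)→{7}; (2,9)→{2,9}; (3,4)→{4,10}; (4,6)→{1,6}; (5,1)→{1,5}; (6,10)→{7,10}; (7,2)→{2,4}; (8,5)→{4,5,6}. Safe: 3, 8. Place at column 3.
Row 10: attacked by (1,7)→{7}; (2,9)→{1,9}; (3,4)→{4}; (4,6)→{6}; (5,1)→{1,6}; (6,10)→{6,10}; (7,2)→{2,5}; (8,5)→{3,5,7}; (9,3)→{2,3,4}. Safe: 8. Place at column 8.
Columns [7, 9, 4, 6, 1, 10, 2, 5, 3, 8], r−c [-6, -7, -1, -2, 4, -4, 5, 3, 6, 2], r+c [8, 11, 7, 10, 6, 16, 9, 13, 12, 18] are all distinct, so no two queens attack.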